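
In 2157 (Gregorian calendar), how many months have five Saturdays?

A month of length L has five Saturdays iff its first Saturday is on day ≤ L−28 (so day 1–3 in a 31-day month, 1–2 in a 30-day month, day 1 in a leap February).
Checking each month of 2157: Jan starts Sat (31d) ✓; Feb starts Tue (28d); Mar starts Tue (31d); Apr starts Fri (30d) ✓; May starts Sun (31d); Jun starts Wed (30d); Jul starts Fri (31d) ✓; Aug starts Mon (31d); Sep starts Thu (30d); Oct starts Sat (31d) ✓; Nov starts Tue (30d); Dec starts Thu (31d) ✓.
Five-Saturday months: January, April, July, October, December → 5.

5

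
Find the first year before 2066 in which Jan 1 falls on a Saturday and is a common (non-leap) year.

Jan 1 advances by 2 weekdays after a leap year and by 1 after a common year.
2066: Jan 1 is Friday.
2065: Thursday
2064: Tuesday (leap)
2063: Monday
2062: Sunday
2061: Saturday
2061 begins on a Saturday and is a common year.

2061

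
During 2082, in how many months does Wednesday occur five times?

A month of length L has five Wednesdays iff its first Wednesday is on day ≤ L−28 (so day 1–3 in a 31-day month, 1–2 in a 30-day month, day 1 in a leap February).
Checking each month of 2082: Jan starts Thu (31d); Feb starts Sun (28d); Mar starts Sun (31d); Apr starts Wed (30d) ✓; May starts Fri (31d); Jun starts Mon (30d); Jul starts Wed (31d) ✓; Aug starts Sat (31d); Sep starts Tue (30d) ✓; Oct starts Thu (31d); Nov starts Sun (30d); Dec starts Tue (31d) ✓.
Five-Wednesday months: April, July, September, December → 4.

4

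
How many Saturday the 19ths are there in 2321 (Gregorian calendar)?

3

Check the 19th of each month of 2321: Jan 19: Wed, Feb 19: Sat, Mar 19: Sat, Apr 19: Tue, May 19: Thu, Jun 19: Sun, Jul 19: Tue, Aug 19: Fri, Sep 19: Mon, Oct 19: Wed, Nov 19: Sat, Dec 19: Mon.
Saturday occurs in February, March, November — 3 months.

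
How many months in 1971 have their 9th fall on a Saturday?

2

Check the 9th of each month of 1971: Jan 9: Sat, Feb 9: Tue, Mar 9: Tue, Apr 9: Fri, May 9: Sun, Jun 9: Wed, Jul 9: Fri, Aug 9: Mon, Sep 9: Thu, Oct 9: Sat, Nov 9: Tue, Dec 9: Thu.
Saturday occurs in January, October — 2 months.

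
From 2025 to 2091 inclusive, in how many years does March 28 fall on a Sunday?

Track March 28's weekday year by year (advancing +1, or +2 across a Feb 29):
  2025: Fri  2026: Sat (+1)  2027: Sun (+1) ✓  2028: Tue (+2)  2029: Wed (+1)
  2030: Thu (+1)  2031: Fri (+1)  2032: Sun (+2) ✓  2033: Mon (+1)  2034: Tue (+1)
  2035: Wed (+1)  2036: Fri (+2)  2037: Sat (+1)  2038: Sun (+1) ✓  … (39 more years) …
  2078: Mon (+1)  2079: Tue (+1)  2080: Thu (+2)  2081: Fri (+1)  2082: Sat (+1)
  2083: Sun (+1) ✓  2084: Tue (+2)  2085: Wed (+1)  2086: Thu (+1)  2087: Fri (+1)
  2088: Sun (+2) ✓  2089: Mon (+1)  2090: Tue (+1)  2091: Wed (+1)
Sunday years: 2027, 2032, 2038, 2049, 2055, 2060, 2066, 2077, 2083, 2088 — 10 in total.

10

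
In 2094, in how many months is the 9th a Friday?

2

Check the 9th of each month of 2094: Jan 9: Sat, Feb 9: Tue, Mar 9: Tue, Apr 9: Fri, May 9: Sun, Jun 9: Wed, Jul 9: Fri, Aug 9: Mon, Sep 9: Thu, Oct 9: Sat, Nov 9: Tue, Dec 9: Thu.
Friday occurs in April, July — 2 months.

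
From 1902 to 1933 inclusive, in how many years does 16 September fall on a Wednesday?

Track 16 September's weekday year by year (advancing +1, or +2 across a Feb 29):
  1902: Tue  1903: Wed (+1) ✓  1904: Fri (+2)  1905: Sat (+1)  1906: Sun (+1)
  1907: Mon (+1)  1908: Wed (+2) ✓  1909: Thu (+1)  1910: Fri (+1)  1911: Sat (+1)
  1912: Mon (+2)  1913: Tue (+1)  1914: Wed (+1) ✓  1915: Thu (+1)  … (4 more years) …
  1920: Thu (+2)  1921: Fri (+1)  1922: Sat (+1)  1923: Sun (+1)  1924: Tue (+2)
  1925: Wed (+1) ✓  1926: Thu (+1)  1927: Fri (+1)  1928: Sun (+2)  1929: Mon (+1)
  1930: Tue (+1)  1931: Wed (+1) ✓  1932: Fri (+2)  1933: Sat (+1)
Wednesday years: 1903, 1908, 1914, 1925, 1931 — 5 in total.

5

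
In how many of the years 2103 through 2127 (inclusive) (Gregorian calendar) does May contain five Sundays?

May has 31 days; it has five Sundays when Sunday falls among the first (month-length − 28) days — i.e. when May 1 is one of Sunday/Saturday/Friday.
May 1 by year: 2103:Tue 2104:Thu 2105:Fri✓ 2106:Sat✓ 2107:Sun✓ 2108:Tue 2109:Wed 2110:Thu 2111:Fri✓ 2112:Sun✓ 2113:Mon 2114:Tue 2115:Wed 2116:Fri✓ 2117:Sat✓ 2118:Sun✓ 2119:Mon 2120:Wed 2121:Thu 2122:Fri✓ 2123:Sat✓ 2124:Mon 2125:Tue 2126:Wed 2127:Thu
Years with five Sundays: 2105, 2106, 2107, 2111, 2112, 2116, 2117, 2118, 2122, 2123 → 10.

10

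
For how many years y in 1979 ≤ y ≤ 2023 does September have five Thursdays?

13

September has 30 days; it has five Thursdays when Thursday falls among the first (month-length − 28) days — i.e. when September 1 is one of Thursday/Wednesday.
September 1 by year: 1979:Sat 1980:Mon 1981:Tue 1982:Wed✓ 1983:Thu✓ 1984:Sat 1985:Sun 1986:Mon 1987:Tue 1988:Thu✓ 1989:Fri 1990:Sat 1991:Sun 1992:Tue 1993:Wed✓ …(15 more)… 2009:Tue 2010:Wed✓ 2011:Thu✓ 2012:Sat 2013:Sun 2014:Mon 2015:Tue 2016:Thu✓ 2017:Fri 2018:Sat 2019:Sun 2020:Tue 2021:Wed✓ 2022:Thu✓ 2023:Fri
Years with five Thursdays: 1982, 1983, 1988, 1993, 1994, 1999, 2004, 2005, 2010, 2011, 2016, 2021, 2022 → 13.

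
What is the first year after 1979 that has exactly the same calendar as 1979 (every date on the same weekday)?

Two years share a calendar iff Jan 1 falls on the same weekday and both are leap or both are common. 1979: Jan 1 is Monday, common year.
1980: Jan 1 Tuesday, leap
1981: Jan 1 Thursday, common
1982: Jan 1 Friday, common
1983: Jan 1 Saturday, common
1984: Jan 1 Sunday, leap
1985: Jan 1 Tuesday, common
1986: Jan 1 Wednesday, common
1987: Jan 1 Thursday, common
1988: Jan 1 Friday, leap
1989: Jan 1 Sunday, common
1990: Jan 1 Monday, common
1990 matches on both conditions.

1990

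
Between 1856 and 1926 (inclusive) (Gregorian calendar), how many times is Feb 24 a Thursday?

9

Track Feb 24's weekday year by year (advancing +1, or +2 across a Feb 29):
  1856: Sun  1857: Tue (+2)  1858: Wed (+1)  1859: Thu (+1) ✓  1860: Fri (+1)
  1861: Sun (+2)  1862: Mon (+1)  1863: Tue (+1)  1864: Wed (+1)  1865: Fri (+2)
  1866: Sat (+1)  1867: Sun (+1)  1868: Mon (+1)  1869: Wed (+2)  … (43 more years) …
  1913: Mon (+2)  1914: Tue (+1)  1915: Wed (+1)  1916: Thu (+1) ✓  1917: Sat (+2)
  1918: Sun (+1)  1919: Mon (+1)  1920: Tue (+1)  1921: Thu (+2) ✓  1922: Fri (+1)
  1923: Sat (+1)  1924: Sun (+1)  1925: Tue (+2)  1926: Wed (+1)
Thursday years: 1859, 1870, 1876, 1881, 1887, 1898, 1910, 1916, 1921 — 9 in total.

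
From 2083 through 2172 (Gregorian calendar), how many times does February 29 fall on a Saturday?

Leap years in 2083–2172: 22 of them.
Feb 29 weekday advances by 5 (mod 7) from one leap year to the next four years later (or differs when a century non-leap intervenes).
Leap-day weekdays: 2084:Tue 2088:Sun 2092:Fri 2096:Wed 2104:Fri 2108:Wed 2112:Mon 2116:Sat✓ 2120:Thu 2124:Tue 2128:Sun 2132:Fri 2136:Wed 2140:Mon 2144:Sat✓ 2148:Thu 2152:Tue 2156:Sun 2160:Fri 2164:Wed 2168:Mon 2172:Sat✓
Saturday: 2116, 2144, 2172 → 3.

3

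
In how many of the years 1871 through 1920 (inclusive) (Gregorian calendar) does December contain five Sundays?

December has 31 days; it has five Sundays when Sunday falls among the first (month-length − 28) days — i.e. when December 1 is one of Sunday/Saturday/Friday.
December 1 by year: 1871:Fri✓ 1872:Sun✓ 1873:Mon 1874:Tue 1875:Wed 1876:Fri✓ 1877:Sat✓ 1878:Sun✓ 1879:Mon 1880:Wed 1881:Thu 1882:Fri✓ 1883:Sat✓ 1884:Mon 1885:Tue …(20 more)… 1906:Sat✓ 1907:Sun✓ 1908:Tue 1909:Wed 1910:Thu 1911:Fri✓ 1912:Sun✓ 1913:Mon 1914:Tue 1915:Wed 1916:Fri✓ 1917:Sat✓ 1918:Sun✓ 1919:Mon 1920:Wed
Years with five Sundays: 1871, 1872, 1876, 1877, 1878, 1882, 1883, 1888, 1889, 1893, 1894, 1895, 1899, 1900, 1901, 1905, 1906, 1907, 1911, 1912, 1916, 1917, 1918 → 23.

23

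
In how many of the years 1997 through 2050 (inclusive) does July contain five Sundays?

July has 31 days; it has five Sundays when Sunday falls among the first (month-length − 28) days — i.e. when July 1 is one of Sunday/Saturday/Friday.
July 1 by year: 1997:Tue 1998:Wed 1999:Thu 2000:Sat✓ 2001:Sun✓ 2002:Mon 2003:Tue 2004:Thu 2005:Fri✓ 2006:Sat✓ 2007:Sun✓ 2008:Tue 2009:Wed 2010:Thu 2011:Fri✓ …(24 more)… 2036:Tue 2037:Wed 2038:Thu 2039:Fri✓ 2040:Sun✓ 2041:Mon 2042:Tue 2043:Wed 2044:Fri✓ 2045:Sat✓ 2046:Sun✓ 2047:Mon 2048:Wed 2049:Thu 2050:Fri✓
Years with five Sundays: 2000, 2001, 2005, 2006, 2007, 2011, 2012, 2016, 2017, 2018, 2022, 2023, 2028, 2029, 2033, 2034, 2035, 2039, 2040, 2044, 2045, 2046, 2050 → 23.

23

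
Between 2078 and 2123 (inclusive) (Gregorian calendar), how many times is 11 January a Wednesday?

Track 11 January's weekday year by year (advancing +1, or +2 across a Feb 29):
  2078: Tue  2079: Wed (+1) ✓  2080: Thu (+1)  2081: Sat (+2)  2082: Sun (+1)
  2083: Mon (+1)  2084: Tue (+1)  2085: Thu (+2)  2086: Fri (+1)  2087: Sat (+1)
  2088: Sun (+1)  2089: Tue (+2)  2090: Wed (+1) ✓  2091: Thu (+1)  … (18 more years) …
  2110: Sat (+1)  2111: Sun (+1)  2112: Mon (+1)  2113: Wed (+2) ✓  2114: Thu (+1)
  2115: Fri (+1)  2116: Sat (+1)  2117: Mon (+2)  2118: Tue (+1)  2119: Wed (+1) ✓
  2120: Thu (+1)  2121: Sat (+2)  2122: Sun (+1)  2123: Mon (+1)
Wednesday years: 2079, 2090, 2096, 2102, 2108, 2113, 2119 — 7 in total.

7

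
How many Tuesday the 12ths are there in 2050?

Check the 12th of each month of 2050: Jan 12: Wed, Feb 12: Sat, Mar 12: Sat, Apr 12: Tue, May 12: Thu, Jun 12: Sun, Jul 12: Tue, Aug 12: Fri, Sep 12: Mon, Oct 12: Wed, Nov 12: Sat, Dec 12: Mon.
Tuesday occurs in April, July — 2 months.

2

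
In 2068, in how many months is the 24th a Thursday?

Check the 24th of each month of 2068: Jan 24: Tue, Feb 24: Fri, Mar 24: Sat, Apr 24: Tue, May 24: Thu, Jun 24: Sun, Jul 24: Tue, Aug 24: Fri, Sep 24: Mon, Oct 24: Wed, Nov 24: Sat, Dec 24: Mon.
Thursday occurs in May — 1 month.

1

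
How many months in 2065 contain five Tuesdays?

4

A month of length L has five Tuesdays iff its first Tuesday is on day ≤ L−28 (so day 1–3 in a 31-day month, 1–2 in a 30-day month, day 1 in a leap February).
Checking each month of 2065: Jan starts Thu (31d); Feb starts Sun (28d); Mar starts Sun (31d) ✓; Apr starts Wed (30d); May starts Fri (31d); Jun starts Mon (30d) ✓; Jul starts Wed (31d); Aug starts Sat (31d); Sep starts Tue (30d) ✓; Oct starts Thu (31d); Nov starts Sun (30d); Dec starts Tue (31d) ✓.
Five-Tuesday months: March, June, September, December → 4.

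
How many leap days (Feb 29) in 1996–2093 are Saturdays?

3

Leap years in 1996–2093: 25 of them.
Feb 29 weekday advances by 5 (mod 7) from one leap year to the next four years later (or differs when a century non-leap intervenes).
Leap-day weekdays: 1996:Thu 2000:Tue 2004:Sun 2008:Fri 2012:Wed 2016:Mon 2020:Sat✓ 2024:Thu 2028:Tue 2032:Sun 2036:Fri 2040:Wed 2044:Mon 2048:Sat✓ 2052:Thu 2056:Tue 2060:Sun 2064:Fri 2068:Wed 2072:Mon 2076:Sat✓ 2080:Thu 2084:Tue 2088:Sun 2092:Fri
Saturday: 2020, 2048, 2076 → 3.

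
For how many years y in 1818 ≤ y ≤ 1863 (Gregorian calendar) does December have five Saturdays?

December has 31 days; it has five Saturdays when Saturday falls among the first (month-length − 28) days — i.e. when December 1 is one of Saturday/Friday/Thursday.
December 1 by year: 1818:Tue 1819:Wed 1820:Fri✓ 1821:Sat✓ 1822:Sun 1823:Mon 1824:Wed 1825:Thu✓ 1826:Fri✓ 1827:Sat✓ 1828:Mon 1829:Tue 1830:Wed 1831:Thu✓ 1832:Sat✓ …(16 more)… 1849:Sat✓ 1850:Sun 1851:Mon 1852:Wed 1853:Thu✓ 1854:Fri✓ 1855:Sat✓ 1856:Mon 1857:Tue 1858:Wed 1859:Thu✓ 1860:Sat✓ 1861:Sun 1862:Mon 1863:Tue
Years with five Saturdays: 1820, 1821, 1825, 1826, 1827, 1831, 1832, 1836, 1837, 1838, 1842, 1843, 1848, 1849, 1853, 1854, 1855, 1859, 1860 → 19.

19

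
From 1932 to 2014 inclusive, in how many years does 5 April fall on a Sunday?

Track 5 April's weekday year by year (advancing +1, or +2 across a Feb 29):
  1932: Tue  1933: Wed (+1)  1934: Thu (+1)  1935: Fri (+1)  1936: Sun (+2) ✓
  1937: Mon (+1)  1938: Tue (+1)  1939: Wed (+1)  1940: Fri (+2)  1941: Sat (+1)
  1942: Sun (+1) ✓  1943: Mon (+1)  1944: Wed (+2)  1945: Thu (+1)  … (55 more years) …
  2001: Thu (+1)  2002: Fri (+1)  2003: Sat (+1)  2004: Mon (+2)  2005: Tue (+1)
  2006: Wed (+1)  2007: Thu (+1)  2008: Sat (+2)  2009: Sun (+1) ✓  2010: Mon (+1)
  2011: Tue (+1)  2012: Thu (+2)  2013: Fri (+1)  2014: Sat (+1)
Sunday years: 1936, 1942, 1953, 1959, 1964, 1970, 1981, 1987, 1992, 1998, 2009 — 11 in total.

11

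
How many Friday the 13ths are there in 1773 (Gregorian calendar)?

1

Check the 13th of each month of 1773: Jan 13: Wed, Feb 13: Sat, Mar 13: Sat, Apr 13: Tue, May 13: Thu, Jun 13: Sun, Jul 13: Tue, Aug 13: Fri, Sep 13: Mon, Oct 13: Wed, Nov 13: Sat, Dec 13: Mon.
Friday occurs in August — 1 month.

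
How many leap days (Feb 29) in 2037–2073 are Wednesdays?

2

Leap years in 2037–2073: 9 of them.
Feb 29 weekday advances by 5 (mod 7) from one leap year to the next four years later (or differs when a century non-leap intervenes).
Leap-day weekdays: 2040:Wed✓ 2044:Mon 2048:Sat 2052:Thu 2056:Tue 2060:Sun 2064:Fri 2068:Wed✓ 2072:Mon
Wednesday: 2040, 2068 → 2.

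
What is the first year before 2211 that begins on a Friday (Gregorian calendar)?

Jan 1 advances by 2 weekdays after a leap year and by 1 after a common year.
2211: Jan 1 is Tuesday.
2210: Monday
2209: Sunday
2208: Friday (leap)
2208 begins on a Friday

2208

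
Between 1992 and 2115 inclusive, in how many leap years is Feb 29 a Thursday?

4

Leap years in 1992–2115: 30 of them.
Feb 29 weekday advances by 5 (mod 7) from one leap year to the next four years later (or differs when a century non-leap intervenes).
Leap-day weekdays: 1992:Sat 1996:Thu✓ 2000:Tue 2004:Sun 2008:Fri 2012:Wed 2016:Mon 2020:Sat 2024:Thu✓ 2028:Tue 2032:Sun 2036:Fri 2040:Wed …(4 more)… 2060:Sun 2064:Fri 2068:Wed 2072:Mon 2076:Sat 2080:Thu✓ 2084:Tue 2088:Sun 2092:Fri 2096:Wed 2104:Fri 2108:Wed 2112:Mon
Thursday: 1996, 2024, 2052, 2080 → 4.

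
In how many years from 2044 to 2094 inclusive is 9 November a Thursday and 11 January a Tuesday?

Check each year's weekday for 9 November and 11 January:
  2044: Wed/Mon  2045: Thu/Wed  2046: Fri/Thu  2047: Sat/Fri  2048: Mon/Sat  2049: Tue/Mon  2050: Wed/Tue  2051: Thu/Wed  2052: Sat/Thu  2053: Sun/Sat  2054: Mon/Sun  2055: Tue/Mon  2056: Thu/Tue ✓  2057: Fri/Thu  …(23 more)…  2081: Sun/Sat  2082: Mon/Sun  2083: Tue/Mon  2084: Thu/Tue ✓  2085: Fri/Thu  2086: Sat/Fri  2087: Sun/Sat  2088: Tue/Sun  2089: Wed/Tue  2090: Thu/Wed  2091: Fri/Thu  2092: Sun/Fri  2093: Mon/Sun  2094: Tue/Mon
Both conditions hold in: 2056, 2084 — 2.

2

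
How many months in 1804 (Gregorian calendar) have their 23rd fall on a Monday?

Check the 23rd of each month of 1804: Jan 23: Mon, Feb 23: Thu, Mar 23: Fri, Apr 23: Mon, May 23: Wed, Jun 23: Sat, Jul 23: Mon, Aug 23: Thu, Sep 23: Sun, Oct 23: Tue, Nov 23: Fri, Dec 23: Sun.
Monday occurs in January, April, July — 3 months.

3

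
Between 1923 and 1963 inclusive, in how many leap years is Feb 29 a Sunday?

1

Leap years in 1923–1963: 10 of them.
Feb 29 weekday advances by 5 (mod 7) from one leap year to the next four years later (or differs when a century non-leap intervenes).
Leap-day weekdays: 1924:Fri 1928:Wed 1932:Mon 1936:Sat 1940:Thu 1944:Tue 1948:Sun✓ 1952:Fri 1956:Wed 1960:Mon
Sunday: 1948 → 1.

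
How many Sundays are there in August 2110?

5

August 2110 has 31 days and begins on Friday.
The first Sunday is August 3.
Sundays fall on 3, 10, 17, 24, 31 — that's 5.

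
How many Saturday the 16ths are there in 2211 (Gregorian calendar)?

3

Check the 16th of each month of 2211: Jan 16: Wed, Feb 16: Sat, Mar 16: Sat, Apr 16: Tue, May 16: Thu, Jun 16: Sun, Jul 16: Tue, Aug 16: Fri, Sep 16: Mon, Oct 16: Wed, Nov 16: Sat, Dec 16: Mon.
Saturday occurs in February, March, November — 3 months.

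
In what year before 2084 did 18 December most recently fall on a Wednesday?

From one year to the next, a fixed date's weekday advances by 1, or by 2 when a Feb 29 lies between the two dates.
2084: December 18 is Monday.
2083: Saturday (−2)
2082: Friday (−1)
2081: Thursday (−1)
2080: Wednesday (−1)
18 December falls on a Wednesday in 2080.

2080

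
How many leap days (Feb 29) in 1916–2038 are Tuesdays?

Leap years in 1916–2038: 31 of them.
Feb 29 weekday advances by 5 (mod 7) from one leap year to the next four years later (or differs when a century non-leap intervenes).
Leap-day weekdays: 1916:Tue✓ 1920:Sun 1924:Fri 1928:Wed 1932:Mon 1936:Sat 1940:Thu 1944:Tue✓ 1948:Sun 1952:Fri 1956:Wed 1960:Mon 1964:Sat …(5 more)… 1988:Mon 1992:Sat 1996:Thu 2000:Tue✓ 2004:Sun 2008:Fri 2012:Wed 2016:Mon 2020:Sat 2024:Thu 2028:Tue✓ 2032:Sun 2036:Fri
Tuesday: 1916, 1944, 1972, 2000, 2028 → 5.

5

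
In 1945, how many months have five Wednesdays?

4

A month of length L has five Wednesdays iff its first Wednesday is on day ≤ L−28 (so day 1–3 in a 31-day month, 1–2 in a 30-day month, day 1 in a leap February).
Checking each month of 1945: Jan starts Mon (31d) ✓; Feb starts Thu (28d); Mar starts Thu (31d); Apr starts Sun (30d); May starts Tue (31d) ✓; Jun starts Fri (30d); Jul starts Sun (31d); Aug starts Wed (31d) ✓; Sep starts Sat (30d); Oct starts Mon (31d) ✓; Nov starts Thu (30d); Dec starts Sat (31d).
Five-Wednesday months: January, May, August, October → 4.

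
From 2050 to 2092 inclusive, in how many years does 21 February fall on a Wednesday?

Track 21 February's weekday year by year (advancing +1, or +2 across a Feb 29):
  2050: Mon  2051: Tue (+1)  2052: Wed (+1) ✓  2053: Fri (+2)  2054: Sat (+1)
  2055: Sun (+1)  2056: Mon (+1)  2057: Wed (+2) ✓  2058: Thu (+1)  2059: Fri (+1)
  2060: Sat (+1)  2061: Mon (+2)  2062: Tue (+1)  2063: Wed (+1) ✓  … (15 more years) …
  2079: Tue (+1)  2080: Wed (+1) ✓  2081: Fri (+2)  2082: Sat (+1)  2083: Sun (+1)
  2084: Mon (+1)  2085: Wed (+2) ✓  2086: Thu (+1)  2087: Fri (+1)  2088: Sat (+1)
  2089: Mon (+2)  2090: Tue (+1)  2091: Wed (+1) ✓  2092: Thu (+1)
Wednesday years: 2052, 2057, 2063, 2074, 2080, 2085, 2091 — 7 in total.

7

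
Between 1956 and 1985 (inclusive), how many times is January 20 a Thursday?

4

Track January 20's weekday year by year (advancing +1, or +2 across a Feb 29):
  1956: Fri  1957: Sun (+2)  1958: Mon (+1)  1959: Tue (+1)  1960: Wed (+1)
  1961: Fri (+2)  1962: Sat (+1)  1963: Sun (+1)  1964: Mon (+1)  1965: Wed (+2)
  1966: Thu (+1) ✓  1967: Fri (+1)  1968: Sat (+1)  1969: Mon (+2)  1970: Tue (+1)
  1971: Wed (+1)  1972: Thu (+1) ✓  1973: Sat (+2)  1974: Sun (+1)  1975: Mon (+1)
  1976: Tue (+1)  1977: Thu (+2) ✓  1978: Fri (+1)  1979: Sat (+1)  1980: Sun (+1)
  1981: Tue (+2)  1982: Wed (+1)  1983: Thu (+1) ✓  1984: Fri (+1)  1985: Sun (+2)
Thursday years: 1966, 1972, 1977, 1983 — 4 in total.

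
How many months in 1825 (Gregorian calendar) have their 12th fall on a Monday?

2

Check the 12th of each month of 1825: Jan 12: Wed, Feb 12: Sat, Mar 12: Sat, Apr 12: Tue, May 12: Thu, Jun 12: Sun, Jul 12: Tue, Aug 12: Fri, Sep 12: Mon, Oct 12: Wed, Nov 12: Sat, Dec 12: Mon.
Monday occurs in September, December — 2 months.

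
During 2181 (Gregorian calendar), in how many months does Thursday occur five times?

A month of length L has five Thursdays iff its first Thursday is on day ≤ L−28 (so day 1–3 in a 31-day month, 1–2 in a 30-day month, day 1 in a leap February).
Checking each month of 2181: Jan starts Mon (31d); Feb starts Thu (28d); Mar starts Thu (31d) ✓; Apr starts Sun (30d); May starts Tue (31d) ✓; Jun starts Fri (30d); Jul starts Sun (31d); Aug starts Wed (31d) ✓; Sep starts Sat (30d); Oct starts Mon (31d); Nov starts Thu (30d) ✓; Dec starts Sat (31d).
Five-Thursday months: March, May, August, November → 4.

4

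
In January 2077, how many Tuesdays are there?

January 2077 has 31 days and begins on Friday.
The first Tuesday is January 5.
Tuesdays fall on 5, 12, 19, 26 — that's 4.

4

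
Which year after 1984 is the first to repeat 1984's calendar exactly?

Two years share a calendar iff Jan 1 falls on the same weekday and both are leap or both are common. 1984: Jan 1 is Sunday, leap year.
1985: Jan 1 Tuesday, common
1986: Jan 1 Wednesday, common
1987: Jan 1 Thursday, common
1988: Jan 1 Friday, leap
1989: Jan 1 Sunday, common
1990: Jan 1 Monday, common
1991: Jan 1 Tuesday, common
1992: Jan 1 Wednesday, leap
1993: Jan 1 Friday, common
1994: Jan 1 Saturday, common
1995: Jan 1 Sunday, common
1996: Jan 1 Monday, leap
1997: Jan 1 Wednesday, common
1998: Jan 1 Thursday, common
1999: Jan 1 Friday, common
2000: Jan 1 Saturday, leap
2001: Jan 1 Monday, common
2002: Jan 1 Tuesday, common
2003: Jan 1 Wednesday, common
2004: Jan 1 Thursday, leap
2005: Jan 1 Saturday, common
2006: Jan 1 Sunday, common
2007: Jan 1 Monday, common
2008: Jan 1 Tuesday, leap
2009: Jan 1 Thursday, common
2010: Jan 1 Friday, common
2011: Jan 1 Saturday, common
2012: Jan 1 Sunday, leap
2012 matches on both conditions.

2012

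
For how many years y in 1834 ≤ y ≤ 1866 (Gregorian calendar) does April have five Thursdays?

April has 30 days; it has five Thursdays when Thursday falls among the first (month-length − 28) days — i.e. when April 1 is one of Thursday/Wednesday.
April 1 by year: 1834:Tue 1835:Wed✓ 1836:Fri 1837:Sat 1838:Sun 1839:Mon 1840:Wed✓ 1841:Thu✓ 1842:Fri 1843:Sat 1844:Mon 1845:Tue 1846:Wed✓ 1847:Thu✓ 1848:Sat …(3 more)… 1852:Thu✓ 1853:Fri 1854:Sat 1855:Sun 1856:Tue 1857:Wed✓ 1858:Thu✓ 1859:Fri 1860:Sun 1861:Mon 1862:Tue 1863:Wed✓ 1864:Fri 1865:Sat 1866:Sun
Years with five Thursdays: 1835, 1840, 1841, 1846, 1847, 1852, 1857, 1858, 1863 → 9.

9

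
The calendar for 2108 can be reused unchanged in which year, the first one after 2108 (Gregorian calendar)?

2136

Two years share a calendar iff Jan 1 falls on the same weekday and both are leap or both are common. 2108: Jan 1 is Sunday, leap year.
2109: Jan 1 Tuesday, common
2110: Jan 1 Wednesday, common
2111: Jan 1 Thursday, common
2112: Jan 1 Friday, leap
2113: Jan 1 Sunday, common
2114: Jan 1 Monday, common
2115: Jan 1 Tuesday, common
2116: Jan 1 Wednesday, leap
2117: Jan 1 Friday, common
2118: Jan 1 Saturday, common
2119: Jan 1 Sunday, common
2120: Jan 1 Monday, leap
2121: Jan 1 Wednesday, common
2122: Jan 1 Thursday, common
2123: Jan 1 Friday, common
2124: Jan 1 Saturday, leap
2125: Jan 1 Monday, common
2126: Jan 1 Tuesday, common
2127: Jan 1 Wednesday, common
2128: Jan 1 Thursday, leap
2129: Jan 1 Saturday, common
2130: Jan 1 Sunday, common
2131: Jan 1 Monday, common
2132: Jan 1 Tuesday, leap
2133: Jan 1 Thursday, common
2134: Jan 1 Friday, common
2135: Jan 1 Saturday, common
2136: Jan 1 Sunday, leap
2136 matches on both conditions.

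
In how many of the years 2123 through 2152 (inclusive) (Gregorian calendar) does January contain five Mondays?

13

January has 31 days; it has five Mondays when Monday falls among the first (month-length − 28) days — i.e. when January 1 is one of Monday/Sunday/Saturday.
January 1 by year: 2123:Fri 2124:Sat✓ 2125:Mon✓ 2126:Tue 2127:Wed 2128:Thu 2129:Sat✓ 2130:Sun✓ 2131:Mon✓ 2132:Tue 2133:Thu 2134:Fri 2135:Sat✓ 2136:Sun✓ 2137:Tue 2138:Wed 2139:Thu 2140:Fri 2141:Sun✓ 2142:Mon✓ 2143:Tue 2144:Wed 2145:Fri 2146:Sat✓ 2147:Sun✓ 2148:Mon✓ 2149:Wed 2150:Thu 2151:Fri 2152:Sat✓
Years with five Mondays: 2124, 2125, 2129, 2130, 2131, 2135, 2136, 2141, 2142, 2146, 2147, 2148, 2152 → 13.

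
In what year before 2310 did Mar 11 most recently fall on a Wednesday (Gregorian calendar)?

From one year to the next, a fixed date's weekday advances by 1, or by 2 when a Feb 29 lies between the two dates.
2310: March 11 is Friday.
2309: Thursday (−1)
2308: Wednesday (−1)
Mar 11 falls on a Wednesday in 2308.

2308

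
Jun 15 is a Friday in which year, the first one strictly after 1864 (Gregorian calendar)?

1866

From one year to the next, a fixed date's weekday advances by 1, or by 2 when a Feb 29 lies between the two dates.
1864: June 15 is Wednesday.
1865: Thursday (+1)
1866: Friday (+1)
Jun 15 falls on a Friday in 1866.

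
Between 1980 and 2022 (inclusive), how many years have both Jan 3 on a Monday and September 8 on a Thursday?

5

Check each year's weekday for Jan 3 and September 8:
  1980: Thu/Mon  1981: Sat/Tue  1982: Sun/Wed  1983: Mon/Thu ✓  1984: Tue/Sat  1985: Thu/Sun  1986: Fri/Mon  1987: Sat/Tue  1988: Sun/Thu  1989: Tue/Fri  1990: Wed/Sat  1991: Thu/Sun  1992: Fri/Tue  1993: Sun/Wed  …(15 more)…  2009: Sat/Tue  2010: Sun/Wed  2011: Mon/Thu ✓  2012: Tue/Sat  2013: Thu/Sun  2014: Fri/Mon  2015: Sat/Tue  2016: Sun/Thu  2017: Tue/Fri  2018: Wed/Sat  2019: Thu/Sun  2020: Fri/Tue  2021: Sun/Wed  2022: Mon/Thu ✓
Both conditions hold in: 1983, 1994, 2005, 2011, 2022 — 5.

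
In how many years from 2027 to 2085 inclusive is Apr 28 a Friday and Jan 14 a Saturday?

6

Check each year's weekday for Apr 28 and Jan 14:
  2027: Wed/Thu  2028: Fri/Fri  2029: Sat/Sun  2030: Sun/Mon  2031: Mon/Tue  2032: Wed/Wed  2033: Thu/Fri  2034: Fri/Sat ✓  2035: Sat/Sun  2036: Mon/Mon  2037: Tue/Wed  2038: Wed/Thu  2039: Thu/Fri  2040: Sat/Sat  …(31 more)…  2072: Thu/Thu  2073: Fri/Sat ✓  2074: Sat/Sun  2075: Sun/Mon  2076: Tue/Tue  2077: Wed/Thu  2078: Thu/Fri  2079: Fri/Sat ✓  2080: Sun/Sun  2081: Mon/Tue  2082: Tue/Wed  2083: Wed/Thu  2084: Fri/Fri  2085: Sat/Sun
Both conditions hold in: 2034, 2045, 2051, 2062, 2073, 2079 — 6.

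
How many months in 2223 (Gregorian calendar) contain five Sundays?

4

A month of length L has five Sundays iff its first Sunday is on day ≤ L−28 (so day 1–3 in a 31-day month, 1–2 in a 30-day month, day 1 in a leap February).
Checking each month of 2223: Jan starts Wed (31d); Feb starts Sat (28d); Mar starts Sat (31d) ✓; Apr starts Tue (30d); May starts Thu (31d); Jun starts Sun (30d) ✓; Jul starts Tue (31d); Aug starts Fri (31d) ✓; Sep starts Mon (30d); Oct starts Wed (31d); Nov starts Sat (30d) ✓; Dec starts Mon (31d).
Five-Sunday months: March, June, August, November → 4.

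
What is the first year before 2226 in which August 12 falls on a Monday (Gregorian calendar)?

From one year to the next, a fixed date's weekday advances by 1, or by 2 when a Feb 29 lies between the two dates.
2226: August 12 is Saturday.
2225: Friday (−1)
2224: Thursday (−1)
2223: Tuesday (−2)
2222: Monday (−1)
August 12 falls on a Monday in 2222.

2222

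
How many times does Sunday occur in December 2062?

December 2062 has 31 days and begins on Friday.
The first Sunday is December 3.
Sundays fall on 3, 10, 17, 24, 31 — that's 5.

5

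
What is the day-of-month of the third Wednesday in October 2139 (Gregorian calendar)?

21

October 1, 2139 is a Thursday, so the first Wednesday is the 7th.
The third Wednesday is 7 + 14 = 21.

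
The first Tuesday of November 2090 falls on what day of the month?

November 1, 2090 is a Wednesday, so the first Tuesday is the 7th.
The first Tuesday is 7 + 0 = 7.

7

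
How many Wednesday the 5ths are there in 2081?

Check the 5th of each month of 2081: Jan 5: Sun, Feb 5: Wed, Mar 5: Wed, Apr 5: Sat, May 5: Mon, Jun 5: Thu, Jul 5: Sat, Aug 5: Tue, Sep 5: Fri, Oct 5: Sun, Nov 5: Wed, Dec 5: Fri.
Wednesday occurs in February, March, November — 3 months.

3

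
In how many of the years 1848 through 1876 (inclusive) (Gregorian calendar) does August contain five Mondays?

12

August has 31 days; it has five Mondays when Monday falls among the first (month-length − 28) days — i.e. when August 1 is one of Monday/Sunday/Saturday.
August 1 by year: 1848:Tue 1849:Wed 1850:Thu 1851:Fri 1852:Sun✓ 1853:Mon✓ 1854:Tue 1855:Wed 1856:Fri 1857:Sat✓ 1858:Sun✓ 1859:Mon✓ 1860:Wed 1861:Thu 1862:Fri 1863:Sat✓ 1864:Mon✓ 1865:Tue 1866:Wed 1867:Thu 1868:Sat✓ 1869:Sun✓ 1870:Mon✓ 1871:Tue 1872:Thu 1873:Fri 1874:Sat✓ 1875:Sun✓ 1876:Tue
Years with five Mondays: 1852, 1853, 1857, 1858, 1859, 1863, 1864, 1868, 1869, 1870, 1874, 1875 → 12.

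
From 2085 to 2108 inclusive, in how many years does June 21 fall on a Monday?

4

Track June 21's weekday year by year (advancing +1, or +2 across a Feb 29):
  2085: Thu  2086: Fri (+1)  2087: Sat (+1)  2088: Mon (+2) ✓  2089: Tue (+1)
  2090: Wed (+1)  2091: Thu (+1)  2092: Sat (+2)  2093: Sun (+1)  2094: Mon (+1) ✓
  2095: Tue (+1)  2096: Thu (+2)  2097: Fri (+1)  2098: Sat (+1)  2099: Sun (+1)
  2100: Mon (+1) ✓  2101: Tue (+1)  2102: Wed (+1)  2103: Thu (+1)  2104: Sat (+2)
  2105: Sun (+1)  2106: Mon (+1) ✓  2107: Tue (+1)  2108: Thu (+2)
Monday years: 2088, 2094, 2100, 2106 — 4 in total.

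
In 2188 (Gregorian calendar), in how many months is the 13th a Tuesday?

Check the 13th of each month of 2188: Jan 13: Sun, Feb 13: Wed, Mar 13: Thu, Apr 13: Sun, May 13: Tue, Jun 13: Fri, Jul 13: Sun, Aug 13: Wed, Sep 13: Sat, Oct 13: Mon, Nov 13: Thu, Dec 13: Sat.
Tuesday occurs in May — 1 month.

1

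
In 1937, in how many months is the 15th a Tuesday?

Check the 15th of each month of 1937: Jan 15: Fri, Feb 15: Mon, Mar 15: Mon, Apr 15: Thu, May 15: Sat, Jun 15: Tue, Jul 15: Thu, Aug 15: Sun, Sep 15: Wed, Oct 15: Fri, Nov 15: Mon, Dec 15: Wed.
Tuesday occurs in June — 1 month.

1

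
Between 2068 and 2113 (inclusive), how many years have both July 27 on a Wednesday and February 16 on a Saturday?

0

Check each year's weekday for July 27 and February 16:
  2068: Fri/Thu  2069: Sat/Sat  2070: Sun/Sun  2071: Mon/Mon  2072: Wed/Tue  2073: Thu/Thu  2074: Fri/Fri  2075: Sat/Sat  2076: Mon/Sun  2077: Tue/Tue  2078: Wed/Wed  2079: Thu/Thu  2080: Sat/Fri  2081: Sun/Sun  …(18 more)…  2100: Tue/Tue  2101: Wed/Wed  2102: Thu/Thu  2103: Fri/Fri  2104: Sun/Sat  2105: Mon/Mon  2106: Tue/Tue  2107: Wed/Wed  2108: Fri/Thu  2109: Sat/Sat  2110: Sun/Sun  2111: Mon/Mon  2112: Wed/Tue  2113: Thu/Thu
Both conditions hold in: no year — 0.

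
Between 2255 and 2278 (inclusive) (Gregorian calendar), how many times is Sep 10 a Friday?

3

Track Sep 10's weekday year by year (advancing +1, or +2 across a Feb 29):
  2255: Mon  2256: Wed (+2)  2257: Thu (+1)  2258: Fri (+1) ✓  2259: Sat (+1)
  2260: Mon (+2)  2261: Tue (+1)  2262: Wed (+1)  2263: Thu (+1)  2264: Sat (+2)
  2265: Sun (+1)  2266: Mon (+1)  2267: Tue (+1)  2268: Thu (+2)  2269: Fri (+1) ✓
  2270: Sat (+1)  2271: Sun (+1)  2272: Tue (+2)  2273: Wed (+1)  2274: Thu (+1)
  2275: Fri (+1) ✓  2276: Sun (+2)  2277: Mon (+1)  2278: Tue (+1)
Friday years: 2258, 2269, 2275 — 3 in total.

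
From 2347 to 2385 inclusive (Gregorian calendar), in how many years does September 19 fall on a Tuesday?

Track September 19's weekday year by year (advancing +1, or +2 across a Feb 29):
  2347: Fri  2348: Sun (+2)  2349: Mon (+1)  2350: Tue (+1) ✓  2351: Wed (+1)
  2352: Fri (+2)  2353: Sat (+1)  2354: Sun (+1)  2355: Mon (+1)  2356: Wed (+2)
  2357: Thu (+1)  2358: Fri (+1)  2359: Sat (+1)  2360: Mon (+2)  … (11 more years) …
  2372: Tue (+2) ✓  2373: Wed (+1)  2374: Thu (+1)  2375: Fri (+1)  2376: Sun (+2)
  2377: Mon (+1)  2378: Tue (+1) ✓  2379: Wed (+1)  2380: Fri (+2)  2381: Sat (+1)
  2382: Sun (+1)  2383: Mon (+1)  2384: Wed (+2)  2385: Thu (+1)
Tuesday years: 2350, 2361, 2367, 2372, 2378 — 5 in total.

5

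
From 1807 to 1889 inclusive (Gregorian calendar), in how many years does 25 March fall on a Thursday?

Track 25 March's weekday year by year (advancing +1, or +2 across a Feb 29):
  1807: Wed  1808: Fri (+2)  1809: Sat (+1)  1810: Sun (+1)  1811: Mon (+1)
  1812: Wed (+2)  1813: Thu (+1) ✓  1814: Fri (+1)  1815: Sat (+1)  1816: Mon (+2)
  1817: Tue (+1)  1818: Wed (+1)  1819: Thu (+1) ✓  1820: Sat (+2)  … (55 more years) …
  1876: Sat (+2)  1877: Sun (+1)  1878: Mon (+1)  1879: Tue (+1)  1880: Thu (+2) ✓
  1881: Fri (+1)  1882: Sat (+1)  1883: Sun (+1)  1884: Tue (+2)  1885: Wed (+1)
  1886: Thu (+1) ✓  1887: Fri (+1)  1888: Sun (+2)  1889: Mon (+1)
Thursday years: 1813, 1819, 1824, 1830, 1841, 1847, 1852, 1858, 1869, 1875, 1880, 1886 — 12 in total.

12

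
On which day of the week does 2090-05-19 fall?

Friday

January 1, 2090 is a Sunday.
May 19 is day 139 of the year, i.e. 138 days after Jan 1.
138 mod 7 = 5, so advance 5 weekdays from Sunday: Friday.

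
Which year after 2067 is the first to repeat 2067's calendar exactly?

2078

Two years share a calendar iff Jan 1 falls on the same weekday and both are leap or both are common. 2067: Jan 1 is Saturday, common year.
2068: Jan 1 Sunday, leap
2069: Jan 1 Tuesday, common
2070: Jan 1 Wednesday, common
2071: Jan 1 Thursday, common
2072: Jan 1 Friday, leap
2073: Jan 1 Sunday, common
2074: Jan 1 Monday, common
2075: Jan 1 Tuesday, common
2076: Jan 1 Wednesday, leap
2077: Jan 1 Friday, common
2078: Jan 1 Saturday, common
2078 matches on both conditions.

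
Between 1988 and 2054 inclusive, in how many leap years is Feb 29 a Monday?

3

Leap years in 1988–2054: 17 of them.
Feb 29 weekday advances by 5 (mod 7) from one leap year to the next four years later (or differs when a century non-leap intervenes).
Leap-day weekdays: 1988:Mon✓ 1992:Sat 1996:Thu 2000:Tue 2004:Sun 2008:Fri 2012:Wed 2016:Mon✓ 2020:Sat 2024:Thu 2028:Tue 2032:Sun 2036:Fri 2040:Wed 2044:Mon✓ 2048:Sat 2052:Thu
Monday: 1988, 2016, 2044 → 3.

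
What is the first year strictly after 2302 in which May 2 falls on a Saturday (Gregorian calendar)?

2303

From one year to the next, a fixed date's weekday advances by 1, or by 2 when a Feb 29 lies between the two dates.
2302: May 2 is Friday.
2303: Saturday (+1)
May 2 falls on a Saturday in 2303.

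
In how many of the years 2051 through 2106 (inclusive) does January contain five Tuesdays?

January has 31 days; it has five Tuesdays when Tuesday falls among the first (month-length − 28) days — i.e. when January 1 is one of Tuesday/Monday/Sunday.
January 1 by year: 2051:Sun✓ 2052:Mon✓ 2053:Wed 2054:Thu 2055:Fri 2056:Sat 2057:Mon✓ 2058:Tue✓ 2059:Wed 2060:Thu 2061:Sat 2062:Sun✓ 2063:Mon✓ 2064:Tue✓ 2065:Thu …(26 more)… 2092:Tue✓ 2093:Thu 2094:Fri 2095:Sat 2096:Sun✓ 2097:Tue✓ 2098:Wed 2099:Thu 2100:Fri 2101:Sat 2102:Sun✓ 2103:Mon✓ 2104:Tue✓ 2105:Thu 2106:Fri
Years with five Tuesdays: 2051, 2052, 2057, 2058, 2062, 2063, 2064, 2068, 2069, 2073, 2074, 2075, 2079, 2080, 2085, 2086, 2090, 2091, 2092, 2096, 2097, 2102, 2103, 2104 → 24.

24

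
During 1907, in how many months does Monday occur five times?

A month of length L has five Mondays iff its first Monday is on day ≤ L−28 (so day 1–3 in a 31-day month, 1–2 in a 30-day month, day 1 in a leap February).
Checking each month of 1907: Jan starts Tue (31d); Feb starts Fri (28d); Mar starts Fri (31d); Apr starts Mon (30d) ✓; May starts Wed (31d); Jun starts Sat (30d); Jul starts Mon (31d) ✓; Aug starts Thu (31d); Sep starts Sun (30d) ✓; Oct starts Tue (31d); Nov starts Fri (30d); Dec starts Sun (31d) ✓.
Five-Monday months: April, July, September, December → 4.

4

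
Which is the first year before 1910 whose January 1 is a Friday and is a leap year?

Jan 1 advances by 2 weekdays after a leap year and by 1 after a common year.
1910: Jan 1 is Saturday.
1909: Friday
1908: Wednesday (leap)
1907: Tuesday
1906: Monday
1905: Sunday
1904: Friday (leap)
1904 begins on a Friday and is a leap year.

1904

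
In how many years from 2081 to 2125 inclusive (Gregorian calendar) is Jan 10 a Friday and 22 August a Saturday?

Check each year's weekday for Jan 10 and 22 August:
  2081: Fri/Fri  2082: Sat/Sat  2083: Sun/Sun  2084: Mon/Tue  2085: Wed/Wed  2086: Thu/Thu  2087: Fri/Fri  2088: Sat/Sun  2089: Mon/Mon  2090: Tue/Tue  2091: Wed/Wed  2092: Thu/Fri  2093: Sat/Sat  2094: Sun/Sun  …(17 more)…  2112: Sun/Mon  2113: Tue/Tue  2114: Wed/Wed  2115: Thu/Thu  2116: Fri/Sat ✓  2117: Sun/Sun  2118: Mon/Mon  2119: Tue/Tue  2120: Wed/Thu  2121: Fri/Fri  2122: Sat/Sat  2123: Sun/Sun  2124: Mon/Tue  2125: Wed/Wed
Both conditions hold in: 2116 — 1.

1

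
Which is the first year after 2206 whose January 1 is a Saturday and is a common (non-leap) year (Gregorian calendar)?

2214

Jan 1 advances by 2 weekdays after a leap year and by 1 after a common year.
2206: Jan 1 is Wednesday.
2207: Thursday
2208: Friday (leap)
2209: Sunday
2210: Monday
2211: Tuesday
2212: Wednesday (leap)
2213: Friday
2214: Saturday
2214 begins on a Saturday and is a common year.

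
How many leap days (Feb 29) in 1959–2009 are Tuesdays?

2

Leap years in 1959–2009: 13 of them.
Feb 29 weekday advances by 5 (mod 7) from one leap year to the next four years later (or differs when a century non-leap intervenes).
Leap-day weekdays: 1960:Mon 1964:Sat 1968:Thu 1972:Tue✓ 1976:Sun 1980:Fri 1984:Wed 1988:Mon 1992:Sat 1996:Thu 2000:Tue✓ 2004:Sun 2008:Fri
Tuesday: 1972, 2000 → 2.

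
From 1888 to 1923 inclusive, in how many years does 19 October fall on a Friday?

Track 19 October's weekday year by year (advancing +1, or +2 across a Feb 29):
  1888: Fri ✓  1889: Sat (+1)  1890: Sun (+1)  1891: Mon (+1)  1892: Wed (+2)
  1893: Thu (+1)  1894: Fri (+1) ✓  1895: Sat (+1)  1896: Mon (+2)  1897: Tue (+1)
  1898: Wed (+1)  1899: Thu (+1)  1900: Fri (+1) ✓  1901: Sat (+1)  … (8 more years) …
  1910: Wed (+1)  1911: Thu (+1)  1912: Sat (+2)  1913: Sun (+1)  1914: Mon (+1)
  1915: Tue (+1)  1916: Thu (+2)  1917: Fri (+1) ✓  1918: Sat (+1)  1919: Sun (+1)
  1920: Tue (+2)  1921: Wed (+1)  1922: Thu (+1)  1923: Fri (+1) ✓
Friday years: 1888, 1894, 1900, 1906, 1917, 1923 — 6 in total.

6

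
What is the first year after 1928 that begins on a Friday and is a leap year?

1932

Jan 1 advances by 2 weekdays after a leap year and by 1 after a common year.
1928: Jan 1 is Sunday (leap).
1929: Tuesday
1930: Wednesday
1931: Thursday
1932: Friday (leap)
1932 begins on a Friday and is a leap year.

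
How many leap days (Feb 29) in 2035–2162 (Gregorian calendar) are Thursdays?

Leap years in 2035–2162: 31 of them.
Feb 29 weekday advances by 5 (mod 7) from one leap year to the next four years later (or differs when a century non-leap intervenes).
Leap-day weekdays: 2036:Fri 2040:Wed 2044:Mon 2048:Sat 2052:Thu✓ 2056:Tue 2060:Sun 2064:Fri 2068:Wed 2072:Mon 2076:Sat 2080:Thu✓ 2084:Tue …(5 more)… 2112:Mon 2116:Sat 2120:Thu✓ 2124:Tue 2128:Sun 2132:Fri 2136:Wed 2140:Mon 2144:Sat 2148:Thu✓ 2152:Tue 2156:Sun 2160:Fri
Thursday: 2052, 2080, 2120, 2148 → 4.

4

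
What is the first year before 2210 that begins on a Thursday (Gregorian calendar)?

2207

Jan 1 advances by 2 weekdays after a leap year and by 1 after a common year.
2210: Jan 1 is Monday.
2209: Sunday
2208: Friday (leap)
2207: Thursday
2207 begins on a Thursday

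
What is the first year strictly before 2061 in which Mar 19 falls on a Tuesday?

From one year to the next, a fixed date's weekday advances by 1, or by 2 when a Feb 29 lies between the two dates.
2061: March 19 is Saturday.
2060: Friday (−1)
2059: Wednesday (−2)
2058: Tuesday (−1)
Mar 19 falls on a Tuesday in 2058.

2058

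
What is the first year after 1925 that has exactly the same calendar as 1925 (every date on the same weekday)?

1931

Two years share a calendar iff Jan 1 falls on the same weekday and both are leap or both are common. 1925: Jan 1 is Thursday, common year.
1926: Jan 1 Friday, common
1927: Jan 1 Saturday, common
1928: Jan 1 Sunday, leap
1929: Jan 1 Tuesday, common
1930: Jan 1 Wednesday, common
1931: Jan 1 Thursday, common
1931 matches on both conditions.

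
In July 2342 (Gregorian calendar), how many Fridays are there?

5

July 2342 has 31 days and begins on Wednesday.
The first Friday is July 3.
Fridays fall on 3, 10, 17, 24, 31 — that's 5.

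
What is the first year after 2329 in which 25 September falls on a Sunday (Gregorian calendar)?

From one year to the next, a fixed date's weekday advances by 1, or by 2 when a Feb 29 lies between the two dates.
2329: September 25 is Wednesday.
2330: Thursday (+1)
2331: Friday (+1)
2332: Sunday (+2)
25 September falls on a Sunday in 2332.

2332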